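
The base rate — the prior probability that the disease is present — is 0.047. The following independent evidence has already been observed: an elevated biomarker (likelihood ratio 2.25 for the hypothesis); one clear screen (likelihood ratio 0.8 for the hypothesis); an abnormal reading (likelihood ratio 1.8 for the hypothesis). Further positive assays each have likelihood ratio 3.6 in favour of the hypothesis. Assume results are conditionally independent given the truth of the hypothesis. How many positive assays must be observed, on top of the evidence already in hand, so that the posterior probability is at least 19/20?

4

Prior odds = 0.047/0.953 = 47/953.
Combined Bayes factor of the evidence already in hand = 2.25 × 0.8 × 1.8 = 3.24.
Odds after that evidence = (47/953) × 3.24 = 3807/23825.
Target odds = 0.95/0.05 = 19.
Need 3.6ⁿ ≥ 19 ÷ (3807/23825) = 452675/3807.
3.6³ = 46.656 falls short of 452675/3807 but 3.6⁴ = 167.9616 reaches it, so n = 4.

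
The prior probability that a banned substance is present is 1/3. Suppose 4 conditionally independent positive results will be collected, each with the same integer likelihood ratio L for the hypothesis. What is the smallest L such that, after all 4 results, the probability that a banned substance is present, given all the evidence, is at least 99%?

Prior odds = (1/3)/(2/3) = 0.5.
Target odds = 0.99/0.01 = 99.
Need L⁴ ≥ 99 ÷ 0.5 = 198.
3⁴ = 81 < 198 ≤ 256 = 4⁴, so L = 4.

4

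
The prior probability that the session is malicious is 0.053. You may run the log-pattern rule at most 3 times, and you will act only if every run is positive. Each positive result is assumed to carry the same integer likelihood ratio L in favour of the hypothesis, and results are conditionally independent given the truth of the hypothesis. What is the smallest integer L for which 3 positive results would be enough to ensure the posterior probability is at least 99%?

Prior odds = 0.053/0.947 = 53/947.
Target odds = 0.99/0.01 = 99.
Need L³ ≥ 99 ÷ (53/947) = 93753/53.
12³ = 1728 < 93753/53 ≤ 2197 = 13³, so L = 13.

13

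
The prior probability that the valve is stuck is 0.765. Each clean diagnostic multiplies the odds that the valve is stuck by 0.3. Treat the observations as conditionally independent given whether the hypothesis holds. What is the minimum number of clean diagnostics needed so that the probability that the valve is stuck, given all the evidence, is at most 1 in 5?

3

Prior odds: 0.765 ÷ 0.235 = 153/47.
Likelihood ratio per clean diagnostic = 0.3.
Target odds: 0.2 ÷ 0.8 = 0.25.
Require 0.3ⁿ ≤ 0.25 ÷ (153/47) = 47/612.
0.3² = 0.09 is still above 47/612 but 0.3³ = 0.027 is at or below it, so n = 3.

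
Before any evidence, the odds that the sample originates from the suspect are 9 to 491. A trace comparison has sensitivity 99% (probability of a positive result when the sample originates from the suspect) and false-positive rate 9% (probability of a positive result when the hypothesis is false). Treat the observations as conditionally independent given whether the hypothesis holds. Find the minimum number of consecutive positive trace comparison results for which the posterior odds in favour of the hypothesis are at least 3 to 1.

Prior odds = 9/491.
Likelihood ratio of a positive result = 0.99/0.09 = 11.
Target odds = 3.
Need (9/491) × 11ⁿ ≥ 3, i.e. 11ⁿ ≥ 491/3.
11² = 121 falls short of 491/3 but 11³ = 1331 reaches it, so n = 3.

3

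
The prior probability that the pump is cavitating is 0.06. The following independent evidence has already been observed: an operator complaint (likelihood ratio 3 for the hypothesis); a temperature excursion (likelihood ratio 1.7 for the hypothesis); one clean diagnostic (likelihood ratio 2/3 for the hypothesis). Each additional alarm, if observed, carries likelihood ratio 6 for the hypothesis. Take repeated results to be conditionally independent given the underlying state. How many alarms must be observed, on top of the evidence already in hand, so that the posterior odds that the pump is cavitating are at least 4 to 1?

2

Prior odds = 0.06/0.94 = 3/47.
Combined Bayes factor of the evidence already in hand = 3 × 1.7 × (2/3) = 3.4.
Odds after that evidence = (3/47) × 3.4 = 51/235.
Target odds = 4.
Need 6ⁿ ≥ 4 ÷ (51/235) = 940/51.
6¹ = 6 falls short of 940/51 but 6² = 36 reaches it, so n = 2.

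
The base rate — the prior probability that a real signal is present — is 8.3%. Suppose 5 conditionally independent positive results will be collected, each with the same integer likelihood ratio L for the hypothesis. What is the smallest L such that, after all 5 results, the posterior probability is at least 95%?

3

Prior odds = 0.083/0.917 = 83/917.
Target odds = 0.95/0.05 = 19.
Need L⁵ ≥ 19 ÷ (83/917) = 17423/83.
2⁵ = 32 < 17423/83 ≤ 243 = 3⁵, so L = 3.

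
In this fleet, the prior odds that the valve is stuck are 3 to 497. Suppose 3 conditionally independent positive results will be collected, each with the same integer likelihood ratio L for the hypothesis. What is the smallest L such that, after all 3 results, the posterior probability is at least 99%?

26

Prior odds = 3/497.
Target odds = 0.99/0.01 = 99.
Need L³ ≥ 99 ÷ (3/497) = 16401.
25³ = 15625 < 16401 ≤ 17576 = 26³, so L = 26.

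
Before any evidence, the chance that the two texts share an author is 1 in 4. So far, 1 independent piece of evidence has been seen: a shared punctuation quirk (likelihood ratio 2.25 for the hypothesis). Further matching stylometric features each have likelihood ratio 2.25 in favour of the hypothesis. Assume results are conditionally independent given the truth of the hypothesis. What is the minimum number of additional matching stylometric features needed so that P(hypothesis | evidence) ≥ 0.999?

9

Prior odds = 0.25/0.75 = 1/3.
Bayes factor of the evidence already in hand = 2.25.
Odds after that evidence = (1/3) × 2.25 = 0.75.
Target odds = 0.999/0.001 = 999.
Need 2.25ⁿ ≥ 999 ÷ 0.75 = 1332.
2.25⁸ = 43046721/65536 falls short of 1332 but 2.25⁹ = 387420489/262144 reaches it, so n = 9.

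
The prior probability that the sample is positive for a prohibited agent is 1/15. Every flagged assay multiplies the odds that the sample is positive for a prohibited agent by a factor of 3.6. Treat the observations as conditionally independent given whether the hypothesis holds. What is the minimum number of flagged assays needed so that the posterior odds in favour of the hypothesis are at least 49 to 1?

Prior odds = (1/15)/(14/15) = 1/14.
Likelihood ratio per flagged assay = 3.6.
Target odds = 49.
Need (1/14) × 3.6ⁿ ≥ 49, i.e. 3.6ⁿ ≥ 686.
3.6⁵ = 604.66176 falls short of 686 but 3.6⁶ = 34012224/15625 reaches it, so n = 6.

6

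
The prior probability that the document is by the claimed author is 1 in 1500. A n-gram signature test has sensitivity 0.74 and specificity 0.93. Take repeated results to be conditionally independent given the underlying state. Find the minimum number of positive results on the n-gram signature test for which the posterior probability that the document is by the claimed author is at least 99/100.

Prior odds = (1/1500)/(1499/1500) = 1/1499.
False-positive rate = 1 − 0.93 = 0.07; likelihood ratio of a positive = 0.74/0.07 = 74/7.
Target posterior odds = 0.99/0.01 = 99.
Require (74/7)ⁿ ≥ 99 ÷ (1/1499) = 148401.
(74/7)⁵ ≈132029 falls short of 148401 but (74/7)⁶ ≈1.39573e+06 reaches it, so n = 6.

6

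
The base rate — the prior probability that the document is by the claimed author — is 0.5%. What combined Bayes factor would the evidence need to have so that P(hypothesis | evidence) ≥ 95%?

3781

Prior odds = 0.005/0.995 = 1/199.
Target odds = 0.95/0.05 = 19.
Required Bayes factor = 19 ÷ (1/199) = 3781.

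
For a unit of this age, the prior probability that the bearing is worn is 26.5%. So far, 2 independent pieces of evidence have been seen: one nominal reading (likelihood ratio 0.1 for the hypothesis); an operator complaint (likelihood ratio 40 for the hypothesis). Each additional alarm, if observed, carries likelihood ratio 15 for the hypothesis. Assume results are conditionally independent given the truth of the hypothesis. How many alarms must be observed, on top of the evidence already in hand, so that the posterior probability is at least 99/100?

2

Prior odds = 0.265/0.735 = 53/147.
Combined Bayes factor of the evidence already in hand = 0.1 × 40 = 4.
Odds after that evidence = (53/147) × 4 = 212/147.
Target odds = 0.99/0.01 = 99.
Need 15ⁿ ≥ 99 ÷ (212/147) = 14553/212.
15¹ = 15 falls short of 14553/212 but 15² = 225 reaches it, so n = 2.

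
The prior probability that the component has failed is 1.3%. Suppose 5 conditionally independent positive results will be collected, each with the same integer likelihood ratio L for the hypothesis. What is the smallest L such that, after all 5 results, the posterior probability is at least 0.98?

6

Prior odds = 0.013/0.987 = 13/987.
Target odds = 0.98/0.02 = 49.
Need L⁵ ≥ 49 ÷ (13/987) = 48363/13.
5⁵ = 3125 < 48363/13 ≤ 7776 = 6⁵, so L = 6.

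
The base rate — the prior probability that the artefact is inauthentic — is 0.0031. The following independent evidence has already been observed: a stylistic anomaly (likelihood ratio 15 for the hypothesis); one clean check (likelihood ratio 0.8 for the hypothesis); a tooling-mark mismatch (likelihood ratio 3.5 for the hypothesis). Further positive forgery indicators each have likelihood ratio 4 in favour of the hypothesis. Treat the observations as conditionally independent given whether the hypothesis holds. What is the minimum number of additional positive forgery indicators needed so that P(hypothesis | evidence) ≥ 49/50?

5

Prior odds = 0.0031/0.9969 = 31/9969.
Combined Bayes factor of the evidence already in hand = 15 × 0.8 × 3.5 = 42.
Odds after that evidence = (31/9969) × 42 = 434/3323.
Target odds = 0.98/0.02 = 49.
Need 4ⁿ ≥ 49 ÷ (434/3323) = 23261/62.
4⁴ = 256 falls short of 23261/62 but 4⁵ = 1024 reaches it, so n = 5.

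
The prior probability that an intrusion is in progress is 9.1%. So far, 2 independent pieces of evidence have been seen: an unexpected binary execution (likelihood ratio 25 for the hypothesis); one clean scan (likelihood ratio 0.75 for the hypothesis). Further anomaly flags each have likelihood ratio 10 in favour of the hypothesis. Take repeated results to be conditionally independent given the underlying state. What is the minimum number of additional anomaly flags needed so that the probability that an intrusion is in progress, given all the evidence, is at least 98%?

Prior odds = 0.091/0.909 = 91/909.
Combined Bayes factor of the evidence already in hand = 25 × 0.75 = 18.75.
Odds after that evidence = (91/909) × 18.75 = 2275/1212.
Target odds = 0.98/0.02 = 49.
Need 10ⁿ ≥ 49 ÷ (2275/1212) = 8484/325.
10¹ = 10 falls short of 8484/325 but 10² = 100 reaches it, so n = 2.

2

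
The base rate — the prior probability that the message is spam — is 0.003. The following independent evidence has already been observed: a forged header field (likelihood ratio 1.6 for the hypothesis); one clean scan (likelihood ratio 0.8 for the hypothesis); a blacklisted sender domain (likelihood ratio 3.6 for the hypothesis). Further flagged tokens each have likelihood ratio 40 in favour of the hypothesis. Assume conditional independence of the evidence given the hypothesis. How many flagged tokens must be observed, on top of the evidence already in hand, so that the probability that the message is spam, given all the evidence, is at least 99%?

Prior odds = 0.003/0.997 = 3/997.
Combined Bayes factor of the evidence already in hand = 1.6 × 0.8 × 3.6 = 4.608.
Odds after that evidence = (3/997) × 4.608 = 1728/124625.
Target odds = 0.99/0.01 = 99.
Need 40ⁿ ≥ 99 ÷ (1728/124625) = 1370875/192.
40² = 1600 falls short of 1370875/192 but 40³ = 64000 reaches it, so n = 3.

3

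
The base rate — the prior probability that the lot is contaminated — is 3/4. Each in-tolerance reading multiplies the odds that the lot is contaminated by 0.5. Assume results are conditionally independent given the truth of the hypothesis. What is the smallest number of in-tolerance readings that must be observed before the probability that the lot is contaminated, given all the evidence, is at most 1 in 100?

9

Prior odds = 0.75/0.25 = 3.
Likelihood ratio per in-tolerance reading = 0.5.
Target odds: 0.01 ÷ 0.99 = 1/99.
Require 0.5ⁿ ≤ 1/99 ÷ 3 = 1/297.
0.5⁸ = 0.00390625 is still above 1/297 but 0.5⁹ = 0.001953125 is at or below it, so n = 9.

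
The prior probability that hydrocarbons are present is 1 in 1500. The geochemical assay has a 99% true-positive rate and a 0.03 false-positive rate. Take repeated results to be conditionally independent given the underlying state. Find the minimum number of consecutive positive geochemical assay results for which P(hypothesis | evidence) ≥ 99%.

4

Prior odds = (1/1500)/(1499/1500) = 1/1499.
Likelihood ratio of a positive result = 0.99/0.03 = 33.
Target odds: 0.99 ÷ 0.01 = 99.
Require 33ⁿ ≥ 99 ÷ (1/1499) = 148401.
33³ = 35937 falls short of 148401 but 33⁴ = 1185921 reaches it, so n = 4.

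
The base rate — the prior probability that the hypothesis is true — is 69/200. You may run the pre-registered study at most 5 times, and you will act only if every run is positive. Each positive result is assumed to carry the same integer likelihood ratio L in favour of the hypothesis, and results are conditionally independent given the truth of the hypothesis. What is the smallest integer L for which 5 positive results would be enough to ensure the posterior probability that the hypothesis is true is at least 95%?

Prior odds = 0.345/0.655 = 69/131.
Target odds = 0.95/0.05 = 19.
Need L⁵ ≥ 19 ÷ (69/131) = 2489/69.
2⁵ = 32 < 2489/69 ≤ 243 = 3⁵, so L = 3.

3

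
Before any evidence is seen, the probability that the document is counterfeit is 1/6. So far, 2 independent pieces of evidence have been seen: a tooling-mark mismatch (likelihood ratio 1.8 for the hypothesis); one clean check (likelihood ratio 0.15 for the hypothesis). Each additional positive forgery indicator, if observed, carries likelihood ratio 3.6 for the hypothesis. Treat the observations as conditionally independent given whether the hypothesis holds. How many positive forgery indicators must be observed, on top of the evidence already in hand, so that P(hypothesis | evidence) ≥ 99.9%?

8

Prior odds = (1/6)/(5/6) = 0.2.
Combined Bayes factor of the evidence already in hand = 1.8 × 0.15 = 0.27.
Odds after that evidence = 0.2 × 0.27 = 0.054.
Target odds = 0.999/0.001 = 999.
Need 3.6ⁿ ≥ 999 ÷ 0.054 = 18500.
3.6⁷ = 612220032/78125 falls short of 18500 but 3.6⁸ ≈28211.1 reaches it, so n = 8.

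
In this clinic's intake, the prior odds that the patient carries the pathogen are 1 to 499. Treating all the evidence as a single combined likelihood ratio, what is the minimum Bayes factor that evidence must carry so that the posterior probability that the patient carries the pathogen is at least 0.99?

49401

Prior odds = 1/499.
Target odds = 0.99/0.01 = 99.
Required Bayes factor = 99 ÷ (1/499) = 49401.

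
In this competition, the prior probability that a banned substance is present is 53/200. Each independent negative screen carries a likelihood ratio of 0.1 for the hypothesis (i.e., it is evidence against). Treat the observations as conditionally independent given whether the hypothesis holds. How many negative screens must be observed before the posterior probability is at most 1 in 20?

Prior odds: 0.265 ÷ 0.735 = 53/147.
Likelihood ratio per negative screen = 0.1.
Target odds: 0.05 ÷ 0.95 = 1/19.
Require 0.1ⁿ ≤ 1/19 ÷ (53/147) = 147/1007.
0.1¹ = 0.1, which is already at or below the required 147/1007; so n = 1.

1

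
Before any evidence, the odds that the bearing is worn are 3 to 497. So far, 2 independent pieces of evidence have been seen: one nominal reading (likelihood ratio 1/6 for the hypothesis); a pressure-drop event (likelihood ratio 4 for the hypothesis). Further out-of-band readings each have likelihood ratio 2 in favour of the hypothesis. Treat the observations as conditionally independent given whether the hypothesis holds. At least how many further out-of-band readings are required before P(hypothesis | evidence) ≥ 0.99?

15

Prior odds = 3/497.
Combined Bayes factor of the evidence already in hand = (1/6) × 4 = 2/3.
Odds after that evidence = (3/497) × 2/3 = 2/497.
Target odds = 0.99/0.01 = 99.
Need 2ⁿ ≥ 99 ÷ (2/497) = 24601.5.
2¹⁴ = 16384 falls short of 24601.5 but 2¹⁵ = 32768 reaches it, so n = 15.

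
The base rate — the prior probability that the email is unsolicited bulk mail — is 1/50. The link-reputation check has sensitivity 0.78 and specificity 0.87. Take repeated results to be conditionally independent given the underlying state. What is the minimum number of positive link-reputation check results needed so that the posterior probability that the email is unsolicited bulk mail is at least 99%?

5

Prior odds = 0.02/0.98 = 1/49.
False-positive rate = 1 − 0.87 = 0.13; likelihood ratio of a positive = 0.78/0.13 = 6.
Target odds: 0.99 ÷ 0.01 = 99.
Require 6ⁿ ≥ 99 ÷ (1/49) = 4851.
6⁴ = 1296 falls short of 4851 but 6⁵ = 7776 reaches it, so n = 5.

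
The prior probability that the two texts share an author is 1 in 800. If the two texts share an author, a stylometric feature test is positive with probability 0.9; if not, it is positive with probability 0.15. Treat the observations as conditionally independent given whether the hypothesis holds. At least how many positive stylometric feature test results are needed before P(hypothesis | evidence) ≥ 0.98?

6

Prior odds: 0.00125 ÷ 0.99875 = 1/799.
Likelihood ratio of a positive = 0.9/0.15 = 6.
Target posterior odds = 0.98/0.02 = 49.
Need (1/799) × 6ⁿ ≥ 49, i.e. 6ⁿ ≥ 39151.
6⁵ = 7776 falls short of 39151 but 6⁶ = 46656 reaches it, so n = 6.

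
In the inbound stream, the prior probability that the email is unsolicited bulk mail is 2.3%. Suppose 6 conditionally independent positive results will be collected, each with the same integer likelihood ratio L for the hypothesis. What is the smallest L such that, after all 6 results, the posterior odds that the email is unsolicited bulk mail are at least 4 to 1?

Prior odds = 0.023/0.977 = 23/977.
Target odds = 4.
Need L⁶ ≥ 4 ÷ (23/977) = 3908/23.
2⁶ = 64 < 3908/23 ≤ 729 = 3⁶, so L = 3.

3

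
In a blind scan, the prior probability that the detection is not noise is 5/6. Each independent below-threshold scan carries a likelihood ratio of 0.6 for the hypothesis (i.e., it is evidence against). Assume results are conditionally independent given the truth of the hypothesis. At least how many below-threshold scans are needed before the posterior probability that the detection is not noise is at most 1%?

13

Prior odds = (5/6)/(1/6) = 5.
Likelihood ratio per below-threshold scan = 0.6.
Target odds: 0.01 ÷ 0.99 = 1/99.
Need 5 × 0.6ⁿ ≤ 1/99, i.e. 0.6ⁿ ≤ 1/495.
0.6¹² = 531441/244140625 is still above 1/495 but 0.6¹³ ≈0.00130607 is at or below it, so n = 13.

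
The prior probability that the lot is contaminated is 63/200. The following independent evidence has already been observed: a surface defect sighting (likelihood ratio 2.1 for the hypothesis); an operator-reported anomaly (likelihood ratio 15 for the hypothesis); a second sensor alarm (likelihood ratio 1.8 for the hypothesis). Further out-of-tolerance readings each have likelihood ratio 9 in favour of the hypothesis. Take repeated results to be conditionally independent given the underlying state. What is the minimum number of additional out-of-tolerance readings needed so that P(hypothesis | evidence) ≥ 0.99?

Prior odds = 0.315/0.685 = 63/137.
Combined Bayes factor of the evidence already in hand = 2.1 × 15 × 1.8 = 56.7.
Odds after that evidence = (63/137) × 56.7 = 35721/1370.
Target odds = 0.99/0.01 = 99.
Need 9ⁿ ≥ 99 ÷ (35721/1370) = 15070/3969.
9¹ = 9, which meets the required 15070/3969; so n = 1.

1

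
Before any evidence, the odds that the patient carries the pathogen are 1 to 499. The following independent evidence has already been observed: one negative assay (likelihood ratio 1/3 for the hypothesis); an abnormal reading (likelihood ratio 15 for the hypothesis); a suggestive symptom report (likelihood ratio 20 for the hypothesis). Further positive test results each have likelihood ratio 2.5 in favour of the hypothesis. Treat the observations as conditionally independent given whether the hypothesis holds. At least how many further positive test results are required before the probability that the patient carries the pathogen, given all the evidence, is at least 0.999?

10

Prior odds = 1/499.
Combined Bayes factor of the evidence already in hand = (1/3) × 15 × 20 = 100.
Odds after that evidence = (1/499) × 100 = 100/499.
Target odds = 0.999/0.001 = 999.
Need 2.5ⁿ ≥ 999 ÷ (100/499) = 4985.01.
2.5⁹ = 1953125/512 falls short of 4985.01 but 2.5¹⁰ = 9765625/1024 reaches it, so n = 10.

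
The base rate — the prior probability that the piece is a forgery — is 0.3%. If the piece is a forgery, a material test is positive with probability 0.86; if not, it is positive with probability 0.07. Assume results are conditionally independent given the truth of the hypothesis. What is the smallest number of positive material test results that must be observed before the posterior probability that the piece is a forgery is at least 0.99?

5

Prior odds: 0.003 ÷ 0.997 = 3/997.
Likelihood ratio of a positive = 0.86/0.07 = 86/7.
Target posterior odds = 0.99/0.01 = 99.
Require (86/7)ⁿ ≥ 99 ÷ (3/997) = 32901.
(86/7)⁴ = 54700816/2401 falls short of 32901 but (86/7)⁵ ≈279899 reaches it, so n = 5.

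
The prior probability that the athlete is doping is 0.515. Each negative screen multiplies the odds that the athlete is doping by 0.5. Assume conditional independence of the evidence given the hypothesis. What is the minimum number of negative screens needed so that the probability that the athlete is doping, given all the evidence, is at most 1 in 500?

10

Prior odds = 0.515/0.485 = 103/97.
Likelihood ratio per negative screen = 0.5.
Target odds: 0.002 ÷ 0.998 = 1/499.
Require 0.5ⁿ ≤ 1/499 ÷ (103/97) = 97/51397.
0.5⁹ = 0.001953125 is still above 97/51397 but 0.5¹⁰ = 1/1024 is at or below it, so n = 10.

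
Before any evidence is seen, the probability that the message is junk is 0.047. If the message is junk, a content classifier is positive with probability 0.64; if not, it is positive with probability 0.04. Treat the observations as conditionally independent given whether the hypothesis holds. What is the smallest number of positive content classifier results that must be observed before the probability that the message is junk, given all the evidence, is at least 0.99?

Prior odds: 0.047 ÷ 0.953 = 47/953.
Likelihood ratio of a positive = 0.64/0.04 = 16.
Target posterior odds = 0.99/0.01 = 99.
Require 16ⁿ ≥ 99 ÷ (47/953) = 94347/47.
16² = 256 falls short of 94347/47 but 16³ = 4096 reaches it, so n = 3.

3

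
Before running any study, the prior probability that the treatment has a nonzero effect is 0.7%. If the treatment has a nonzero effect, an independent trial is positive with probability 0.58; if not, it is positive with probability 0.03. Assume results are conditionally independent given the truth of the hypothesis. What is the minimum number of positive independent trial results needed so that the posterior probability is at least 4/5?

Prior odds: 0.007 ÷ 0.993 = 7/993.
Likelihood ratio of a positive = 0.58/0.03 = 58/3.
Target odds: 0.8 ÷ 0.2 = 4.
Require (58/3)ⁿ ≥ 4 ÷ (7/993) = 3972/7.
(58/3)² = 3364/9 falls short of 3972/7 but (58/3)³ = 195112/27 reaches it, so n = 3.

3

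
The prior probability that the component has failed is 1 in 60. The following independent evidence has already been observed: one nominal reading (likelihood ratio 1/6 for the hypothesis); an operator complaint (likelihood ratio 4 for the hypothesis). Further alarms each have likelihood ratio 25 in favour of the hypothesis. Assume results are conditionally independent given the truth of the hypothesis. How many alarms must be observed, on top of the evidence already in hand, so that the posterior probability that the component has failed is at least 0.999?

4

Prior odds = (1/60)/(59/60) = 1/59.
Combined Bayes factor of the evidence already in hand = (1/6) × 4 = 2/3.
Odds after that evidence = (1/59) × 2/3 = 2/177.
Target odds = 0.999/0.001 = 999.
Need 25ⁿ ≥ 999 ÷ (2/177) = 88411.5.
25³ = 15625 falls short of 88411.5 but 25⁴ = 390625 reaches it, so n = 4.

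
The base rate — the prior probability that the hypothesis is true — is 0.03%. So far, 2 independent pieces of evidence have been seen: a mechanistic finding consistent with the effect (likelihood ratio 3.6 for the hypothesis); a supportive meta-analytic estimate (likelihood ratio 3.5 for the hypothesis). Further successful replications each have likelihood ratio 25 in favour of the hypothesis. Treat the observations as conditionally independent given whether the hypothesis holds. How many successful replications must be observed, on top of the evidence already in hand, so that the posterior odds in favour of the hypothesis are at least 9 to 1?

Prior odds = 0.0003/0.9997 = 3/9997.
Combined Bayes factor of the evidence already in hand = 3.6 × 3.5 = 12.6.
Odds after that evidence = (3/9997) × 12.6 = 189/49985.
Target odds = 9.
Need 25ⁿ ≥ 9 ÷ (189/49985) = 49985/21.
25² = 625 falls short of 49985/21 but 25³ = 15625 reaches it, so n = 3.

3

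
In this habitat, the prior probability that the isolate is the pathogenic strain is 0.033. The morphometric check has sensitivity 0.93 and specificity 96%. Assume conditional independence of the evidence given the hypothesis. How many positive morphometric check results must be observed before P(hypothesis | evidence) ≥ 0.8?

Prior odds = 0.033/0.967 = 33/967.
False-positive rate = 1 − 0.96 = 0.04; likelihood ratio of a positive = 0.93/0.04 = 23.25.
Target posterior odds = 0.8/0.2 = 4.
Need (33/967) × 23.25ⁿ ≥ 4, i.e. 23.25ⁿ ≥ 3868/33.
23.25¹ = 23.25 falls short of 3868/33 but 23.25² = 540.5625 reaches it, so n = 2.

2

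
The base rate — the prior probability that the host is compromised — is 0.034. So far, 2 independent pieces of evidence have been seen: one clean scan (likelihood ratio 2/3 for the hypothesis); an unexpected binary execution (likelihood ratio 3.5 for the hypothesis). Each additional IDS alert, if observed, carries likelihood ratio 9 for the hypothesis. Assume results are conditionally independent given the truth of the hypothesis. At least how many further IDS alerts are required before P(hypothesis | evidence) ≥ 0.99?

Prior odds = 0.034/0.966 = 17/483.
Combined Bayes factor of the evidence already in hand = (2/3) × 3.5 = 7/3.
Odds after that evidence = (17/483) × 7/3 = 17/207.
Target odds = 0.99/0.01 = 99.
Need 9ⁿ ≥ 99 ÷ (17/207) = 20493/17.
9³ = 729 falls short of 20493/17 but 9⁴ = 6561 reaches it, so n = 4.

4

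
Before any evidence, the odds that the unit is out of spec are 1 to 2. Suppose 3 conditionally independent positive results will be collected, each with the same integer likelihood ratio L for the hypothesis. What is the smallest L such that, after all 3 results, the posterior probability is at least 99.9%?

13

Prior odds = 0.5.
Target odds = 0.999/0.001 = 999.
Need L³ ≥ 999 ÷ 0.5 = 1998.
12³ = 1728 < 1998 ≤ 2197 = 13³, so L = 13.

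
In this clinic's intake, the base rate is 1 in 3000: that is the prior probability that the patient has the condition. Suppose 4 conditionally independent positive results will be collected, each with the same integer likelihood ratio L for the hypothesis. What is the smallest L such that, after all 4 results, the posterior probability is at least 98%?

Prior odds = (1/3000)/(2999/3000) = 1/2999.
Target odds = 0.98/0.02 = 49.
Need L⁴ ≥ 49 ÷ (1/2999) = 146951.
19⁴ = 130321 < 146951 ≤ 160000 = 20⁴, so L = 20.

20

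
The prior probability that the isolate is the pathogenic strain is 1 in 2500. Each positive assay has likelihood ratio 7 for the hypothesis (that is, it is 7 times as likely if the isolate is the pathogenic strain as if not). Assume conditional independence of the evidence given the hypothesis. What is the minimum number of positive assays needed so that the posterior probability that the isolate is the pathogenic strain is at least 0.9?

6

Prior odds = 0.0004/0.9996 = 1/2499.
Likelihood ratio per positive assay = 7.
Target odds: 0.9 ÷ 0.1 = 9.
Require 7ⁿ ≥ 9 ÷ (1/2499) = 22491.
7⁵ = 16807 falls short of 22491 but 7⁶ = 117649 reaches it, so n = 6.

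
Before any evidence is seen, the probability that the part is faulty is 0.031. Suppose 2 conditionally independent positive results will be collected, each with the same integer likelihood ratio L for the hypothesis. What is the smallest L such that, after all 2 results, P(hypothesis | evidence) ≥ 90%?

Prior odds = 0.031/0.969 = 31/969.
Target odds = 0.9/0.1 = 9.
Need L² ≥ 9 ÷ (31/969) = 8721/31.
16² = 256 < 8721/31 ≤ 289 = 17², so L = 17.

17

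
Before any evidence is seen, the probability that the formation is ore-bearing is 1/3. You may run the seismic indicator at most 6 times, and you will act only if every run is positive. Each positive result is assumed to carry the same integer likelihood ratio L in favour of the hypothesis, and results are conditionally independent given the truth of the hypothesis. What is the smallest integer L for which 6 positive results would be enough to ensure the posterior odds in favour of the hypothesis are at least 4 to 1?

Prior odds = (1/3)/(2/3) = 0.5.
Target odds = 4.
Need L⁶ ≥ 4 ÷ 0.5 = 8.
1⁶ = 1 < 8 ≤ 64 = 2⁶, so L = 2.

2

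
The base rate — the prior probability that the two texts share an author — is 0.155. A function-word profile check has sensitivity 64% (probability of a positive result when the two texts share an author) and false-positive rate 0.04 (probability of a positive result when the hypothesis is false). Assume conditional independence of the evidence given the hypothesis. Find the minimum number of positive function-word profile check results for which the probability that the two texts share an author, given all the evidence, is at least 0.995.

Prior odds = 0.155/0.845 = 31/169.
Likelihood ratio of a positive result = 0.64/0.04 = 16.
Target posterior odds = 0.995/0.005 = 199.
Require 16ⁿ ≥ 199 ÷ (31/169) = 33631/31.
16² = 256 falls short of 33631/31 but 16³ = 4096 reaches it, so n = 3.

3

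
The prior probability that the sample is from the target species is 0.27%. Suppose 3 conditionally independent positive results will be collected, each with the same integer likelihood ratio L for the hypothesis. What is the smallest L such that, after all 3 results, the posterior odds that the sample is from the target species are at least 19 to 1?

Prior odds = 0.0027/0.9973 = 27/9973.
Target odds = 19.
Need L³ ≥ 19 ÷ (27/9973) = 189487/27.
19³ = 6859 < 189487/27 ≤ 8000 = 20³, so L = 20.

20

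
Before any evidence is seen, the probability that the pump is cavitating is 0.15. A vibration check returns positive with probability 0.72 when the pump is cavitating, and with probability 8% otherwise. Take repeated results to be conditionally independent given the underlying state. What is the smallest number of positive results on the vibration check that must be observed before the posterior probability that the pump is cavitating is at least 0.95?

3

Prior odds = 0.15/0.85 = 3/17.
Likelihood ratio of a positive result = 0.72/0.08 = 9.
Target odds: 0.95 ÷ 0.05 = 19.
Require 9ⁿ ≥ 19 ÷ (3/17) = 323/3.
9² = 81 falls short of 323/3 but 9³ = 729 reaches it, so n = 3.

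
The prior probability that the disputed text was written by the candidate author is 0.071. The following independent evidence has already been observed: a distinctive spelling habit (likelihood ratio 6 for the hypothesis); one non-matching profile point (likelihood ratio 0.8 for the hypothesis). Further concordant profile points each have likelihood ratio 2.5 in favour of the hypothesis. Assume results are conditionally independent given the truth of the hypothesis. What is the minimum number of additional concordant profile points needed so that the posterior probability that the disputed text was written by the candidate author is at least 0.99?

Prior odds = 0.071/0.929 = 71/929.
Combined Bayes factor of the evidence already in hand = 6 × 0.8 = 4.8.
Odds after that evidence = (71/929) × 4.8 = 1704/4645.
Target odds = 0.99/0.01 = 99.
Need 2.5ⁿ ≥ 99 ÷ (1704/4645) = 153285/568.
2.5⁶ = 244.140625 falls short of 153285/568 but 2.5⁷ = 610.3515625 reaches it, so n = 7.

7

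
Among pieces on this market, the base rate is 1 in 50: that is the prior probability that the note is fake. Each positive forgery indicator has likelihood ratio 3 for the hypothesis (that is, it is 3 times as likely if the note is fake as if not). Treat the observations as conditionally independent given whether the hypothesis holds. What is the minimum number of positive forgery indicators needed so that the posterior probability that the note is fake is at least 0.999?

Prior odds = 0.02/0.98 = 1/49.
Likelihood ratio per positive forgery indicator = 3.
Target posterior odds = 0.999/0.001 = 999.
Require 3ⁿ ≥ 999 ÷ (1/49) = 48951.
3⁹ = 19683 falls short of 48951 but 3¹⁰ = 59049 reaches it, so n = 10.

10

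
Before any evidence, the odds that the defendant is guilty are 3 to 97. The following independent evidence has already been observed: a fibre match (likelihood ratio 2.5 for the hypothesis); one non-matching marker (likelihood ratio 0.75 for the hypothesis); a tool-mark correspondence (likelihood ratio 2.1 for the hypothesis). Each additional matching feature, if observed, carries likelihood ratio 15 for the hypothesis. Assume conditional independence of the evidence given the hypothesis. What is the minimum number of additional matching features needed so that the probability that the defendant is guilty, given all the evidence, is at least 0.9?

2

Prior odds = 3/97.
Combined Bayes factor of the evidence already in hand = 2.5 × 0.75 × 2.1 = 3.9375.
Odds after that evidence = (3/97) × 3.9375 = 189/1552.
Target odds = 0.9/0.1 = 9.
Need 15ⁿ ≥ 9 ÷ (189/1552) = 1552/21.
15¹ = 15 falls short of 1552/21 but 15² = 225 reaches it, so n = 2.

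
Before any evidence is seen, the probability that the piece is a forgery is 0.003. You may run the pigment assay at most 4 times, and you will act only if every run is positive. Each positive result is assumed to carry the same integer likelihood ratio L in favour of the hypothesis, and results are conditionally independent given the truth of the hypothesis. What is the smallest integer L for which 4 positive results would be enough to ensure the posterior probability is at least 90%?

8

Prior odds = 0.003/0.997 = 3/997.
Target odds = 0.9/0.1 = 9.
Need L⁴ ≥ 9 ÷ (3/997) = 2991.
7⁴ = 2401 < 2991 ≤ 4096 = 8⁴, so L = 8.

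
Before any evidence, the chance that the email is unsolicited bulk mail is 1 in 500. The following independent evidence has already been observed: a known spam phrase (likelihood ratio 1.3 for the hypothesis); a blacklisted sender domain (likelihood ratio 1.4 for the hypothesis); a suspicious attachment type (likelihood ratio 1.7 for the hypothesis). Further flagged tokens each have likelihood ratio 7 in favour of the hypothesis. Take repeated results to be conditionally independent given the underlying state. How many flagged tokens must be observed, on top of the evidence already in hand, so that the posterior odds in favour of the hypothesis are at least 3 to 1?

Prior odds = 0.002/0.998 = 1/499.
Combined Bayes factor of the evidence already in hand = 1.3 × 1.4 × 1.7 = 3.094.
Odds after that evidence = (1/499) × 3.094 = 1547/249500.
Target odds = 3.
Need 7ⁿ ≥ 3 ÷ (1547/249500) = 748500/1547.
7³ = 343 falls short of 748500/1547 but 7⁴ = 2401 reaches it, so n = 4.

4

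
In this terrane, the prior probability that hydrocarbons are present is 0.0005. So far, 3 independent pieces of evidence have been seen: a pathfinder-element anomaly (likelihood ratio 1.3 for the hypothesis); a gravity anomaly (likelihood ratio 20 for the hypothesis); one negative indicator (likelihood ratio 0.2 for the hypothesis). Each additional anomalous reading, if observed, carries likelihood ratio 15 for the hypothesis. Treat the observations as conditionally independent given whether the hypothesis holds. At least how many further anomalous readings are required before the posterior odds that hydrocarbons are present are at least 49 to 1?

Prior odds = 0.0005/0.9995 = 1/1999.
Combined Bayes factor of the evidence already in hand = 1.3 × 20 × 0.2 = 5.2.
Odds after that evidence = (1/1999) × 5.2 = 26/9995.
Target odds = 49.
Need 15ⁿ ≥ 49 ÷ (26/9995) = 489755/26.
15³ = 3375 falls short of 489755/26 but 15⁴ = 50625 reaches it, so n = 4.

4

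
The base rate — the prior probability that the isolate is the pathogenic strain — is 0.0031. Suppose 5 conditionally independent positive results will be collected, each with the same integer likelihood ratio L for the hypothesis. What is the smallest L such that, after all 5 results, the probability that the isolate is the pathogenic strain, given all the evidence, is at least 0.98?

Prior odds = 0.0031/0.9969 = 31/9969.
Target odds = 0.98/0.02 = 49.
Need L⁵ ≥ 49 ÷ (31/9969) = 488481/31.
6⁵ = 7776 < 488481/31 ≤ 16807 = 7⁵, so L = 7.

7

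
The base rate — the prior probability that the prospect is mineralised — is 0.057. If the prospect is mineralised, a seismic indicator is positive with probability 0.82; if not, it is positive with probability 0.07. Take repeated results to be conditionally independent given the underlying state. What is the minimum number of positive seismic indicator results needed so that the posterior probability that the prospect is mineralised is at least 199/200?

Prior odds = 0.057/0.943 = 57/943.
Likelihood ratio of a positive = 0.82/0.07 = 82/7.
Target posterior odds = 0.995/0.005 = 199.
Need (57/943) × (82/7)ⁿ ≥ 199, i.e. (82/7)ⁿ ≥ 187657/57.
(82/7)³ = 551368/343 falls short of 187657/57 but (82/7)⁴ = 45212176/2401 reaches it, so n = 4.

4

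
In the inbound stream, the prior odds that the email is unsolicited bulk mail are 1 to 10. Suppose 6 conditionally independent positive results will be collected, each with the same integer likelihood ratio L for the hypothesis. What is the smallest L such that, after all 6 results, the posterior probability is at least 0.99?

4

Prior odds = 0.1.
Target odds = 0.99/0.01 = 99.
Need L⁶ ≥ 99 ÷ 0.1 = 990.
3⁶ = 729 < 990 ≤ 4096 = 4⁶, so L = 4.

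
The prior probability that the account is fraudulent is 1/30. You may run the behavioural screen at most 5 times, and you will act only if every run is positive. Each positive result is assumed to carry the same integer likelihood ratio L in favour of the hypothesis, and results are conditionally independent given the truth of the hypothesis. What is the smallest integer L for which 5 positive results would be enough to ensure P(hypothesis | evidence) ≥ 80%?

Prior odds = (1/30)/(29/30) = 1/29.
Target odds = 0.8/0.2 = 4.
Need L⁵ ≥ 4 ÷ (1/29) = 116.
2⁵ = 32 < 116 ≤ 243 = 3⁵, so L = 3.

3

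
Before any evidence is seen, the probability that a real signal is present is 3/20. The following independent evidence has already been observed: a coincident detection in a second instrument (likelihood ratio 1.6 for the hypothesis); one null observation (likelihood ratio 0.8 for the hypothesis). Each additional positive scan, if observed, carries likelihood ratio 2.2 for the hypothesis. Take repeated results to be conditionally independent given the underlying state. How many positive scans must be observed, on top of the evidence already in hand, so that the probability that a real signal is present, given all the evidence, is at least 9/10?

5

Prior odds = 0.15/0.85 = 3/17.
Combined Bayes factor of the evidence already in hand = 1.6 × 0.8 = 1.28.
Odds after that evidence = (3/17) × 1.28 = 96/425.
Target odds = 0.9/0.1 = 9.
Need 2.2ⁿ ≥ 9 ÷ (96/425) = 39.84375.
2.2⁴ = 23.4256 falls short of 39.84375 but 2.2⁵ = 51.53632 reaches it, so n = 5.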